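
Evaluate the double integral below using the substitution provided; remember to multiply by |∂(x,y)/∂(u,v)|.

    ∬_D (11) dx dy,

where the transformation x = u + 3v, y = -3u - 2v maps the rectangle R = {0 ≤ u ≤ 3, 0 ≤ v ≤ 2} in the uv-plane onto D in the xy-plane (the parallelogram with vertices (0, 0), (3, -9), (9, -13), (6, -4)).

Compute the Jacobian determinant of (x, y) with respect to (u, v):

    ∂(x,y)/∂(u,v) = | 1  3 | = (1)(-2) - (3)(-3) = 7.
                   | -3  -2 |

Its absolute value is |J| = 7 (the area scaling factor).

Substituting x = u + 3v, y = -3u - 2v into the integrand,

    11 → 11,

so the integral becomes

    ∬_R (11) · |J| du dv = ∫_0^3 ∫_0^2 (77) dv du.

Inner (v): 154.
Outer (u): 462.

Therefore ∬_D (11) dx dy = 462.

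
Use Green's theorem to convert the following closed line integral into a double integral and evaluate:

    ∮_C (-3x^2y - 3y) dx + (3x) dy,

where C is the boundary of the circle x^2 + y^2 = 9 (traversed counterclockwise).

Green's theorem converts the closed line integral into a double integral over the enclosed region D:

    ∮_C P dx + Q dy = ∬_D (∂Q/∂x - ∂P/∂y) dA.

Here P = -3x^2y - 3y, Q = 3x, so

    ∂Q/∂x = 3,    ∂P/∂y = -3x^2 - 3,
    ∂Q/∂x - ∂P/∂y = 3x^2 + 6.

D is the region x^2 + y^2 ≤ 9. Evaluating the double integral:

In polar coordinates (x = r cos θ, y = r sin θ, dA = r dr dθ) the integrand becomes 3r^2cos(θ)^2 + 6, so

    ∬_D (3x^2 + 6) dA = ∫_0^{2π} ∫_0^{3} (3r^2cos(θ)^2 + 6) · r dr dθ.

Inner (r from 0 to 3): 243cos(θ)^2/4 + 27.
Outer (θ from 0 to 2π): 459π/4.

Therefore ∮_C P dx + Q dy = 459π/4.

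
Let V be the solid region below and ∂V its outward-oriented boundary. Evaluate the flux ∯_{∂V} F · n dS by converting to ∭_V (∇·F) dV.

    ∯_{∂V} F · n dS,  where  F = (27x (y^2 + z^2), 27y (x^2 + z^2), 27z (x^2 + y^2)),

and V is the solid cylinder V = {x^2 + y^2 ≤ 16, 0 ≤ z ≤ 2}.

By the divergence theorem,

    ∯_{∂V} F · n dS = ∭_V (∇ · F) dV.

Compute the divergence:
    ∇ · F = ∂F_x/∂x + ∂F_y/∂y + ∂F_z/∂z = 27y^2 + 27z^2 + 27x^2 + 27z^2 + 27x^2 + 27y^2 = 54x^2 + 54y^2 + 54z^2.

In cylindrical coordinates, x = r cos(θ), y = r sin(θ), z = z, dV = r dr dθ dz, with 0 ≤ r ≤ 4, 0 ≤ θ ≤ 2π, 0 ≤ z ≤ 2.

The integrand, after substitution and multiplying by the volume element, becomes (54r^2 + 54z^2) · r, so

    ∭_V (∇·F) dV = ∫_0^{2π} ∫_0^{4} ∫_0^{2} (54r^2 + 54z^2) · r dz dr dθ.

Inner (z from 0 to 2): 108r^3 + 144r.
Middle (r from 0 to 4): 8064.
Outer (θ from 0 to 2π): 16128π.

Therefore ∯_{∂V} F · n dS = 16128π.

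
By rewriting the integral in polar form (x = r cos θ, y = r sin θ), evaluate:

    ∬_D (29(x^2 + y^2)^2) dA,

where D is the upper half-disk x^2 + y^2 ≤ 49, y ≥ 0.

The region D is 0 ≤ r ≤ 7, 0 ≤ θ ≤ π in polar coordinates, where x = r cos(θ), y = r sin(θ), and dA = r dr dθ.

Under the substitution, the integrand becomes 29r^4, so

    ∬_D (29(x^2 + y^2)^2) dA = ∫_{0}^{π} ∫_{0}^{7} (29r^4) · r dr dθ.

Inner integral (in r): ∫_{0}^{7} (29r^4) · r dr = 3411821/6.

Outer integral (in θ): ∫_{0}^{π} (3411821/6) dθ = 3411821π/6.

Therefore ∬_D (29(x^2 + y^2)^2) dA = 3411821π/6.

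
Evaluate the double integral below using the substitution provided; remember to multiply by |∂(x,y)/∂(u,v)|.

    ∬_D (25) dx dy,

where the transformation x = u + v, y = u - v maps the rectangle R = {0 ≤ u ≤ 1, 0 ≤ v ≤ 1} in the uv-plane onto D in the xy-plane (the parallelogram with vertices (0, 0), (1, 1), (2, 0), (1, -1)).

Compute the Jacobian determinant of (x, y) with respect to (u, v):

    ∂(x,y)/∂(u,v) = | 1  1 | = (1)(-1) - (1)(1) = -2.
                   | 1  -1 |

Its absolute value is |J| = 2 (the area scaling factor).

Substituting x = u + v, y = u - v into the integrand,

    25 → 25,

so the integral becomes

    ∬_R (25) · |J| du dv = ∫_0^1 ∫_0^1 (50) dv du.

Inner (v): 50.
Outer (u): 50.

Therefore ∬_D (25) dx dy = 50.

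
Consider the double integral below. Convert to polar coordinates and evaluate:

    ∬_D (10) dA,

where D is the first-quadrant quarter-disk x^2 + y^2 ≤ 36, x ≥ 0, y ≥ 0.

The region D is 0 ≤ r ≤ 6, 0 ≤ θ ≤ π/2 in polar coordinates, where x = r cos(θ), y = r sin(θ), and dA = r dr dθ.

Under the substitution, the integrand becomes 10, so

    ∬_D (10) dA = ∫_{0}^{π/2} ∫_{0}^{6} (10) · r dr dθ.

Inner integral (in r): ∫_{0}^{6} (10) · r dr = 180.

Outer integral (in θ): ∫_{0}^{π/2} (180) dθ = 90π.

Therefore ∬_D (10) dA = 90π.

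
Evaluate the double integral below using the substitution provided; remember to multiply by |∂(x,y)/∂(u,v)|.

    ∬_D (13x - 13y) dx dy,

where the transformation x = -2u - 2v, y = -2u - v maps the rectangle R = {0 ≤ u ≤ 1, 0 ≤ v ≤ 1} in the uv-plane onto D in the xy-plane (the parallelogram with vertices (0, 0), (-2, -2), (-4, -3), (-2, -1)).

Compute the Jacobian determinant of (x, y) with respect to (u, v):

    ∂(x,y)/∂(u,v) = | -2  -2 | = (-2)(-1) - (-2)(-2) = -2.
                   | -2  -1 |

Its absolute value is |J| = 2 (the area scaling factor).

Substituting x = -2u - 2v, y = -2u - v into the integrand,

    13x - 13y → -13v,

so the integral becomes

    ∬_R (-13v) · |J| du dv = ∫_0^1 ∫_0^1 (-26v) dv du.

Inner (v): -13.
Outer (u): -13.

Therefore ∬_D (13x - 13y) dx dy = -13.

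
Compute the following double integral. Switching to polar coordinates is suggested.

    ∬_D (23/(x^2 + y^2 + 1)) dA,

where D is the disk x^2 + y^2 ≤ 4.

The region D is 0 ≤ r ≤ 2, 0 ≤ θ ≤ 2π in polar coordinates, where x = r cos(θ), y = r sin(θ), and dA = r dr dθ.

Under the substitution, the integrand becomes 23/(r^2 + 1), so

    ∬_D (23/(x^2 + y^2 + 1)) dA = ∫_{0}^{2π} ∫_{0}^{2} (23/(r^2 + 1)) · r dr dθ.

Inner integral (in r): ∫_{0}^{2} (23/(r^2 + 1)) · r dr = 23log(5)/2.

Outer integral (in θ): ∫_{0}^{2π} (23log(5)/2) dθ = 23π log(5).

Therefore ∬_D (23/(x^2 + y^2 + 1)) dA = 23π log(5).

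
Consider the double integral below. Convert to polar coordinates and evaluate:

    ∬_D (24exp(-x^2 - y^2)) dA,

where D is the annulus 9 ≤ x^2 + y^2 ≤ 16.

The region D is 3 ≤ r ≤ 4, 0 ≤ θ ≤ 2π in polar coordinates, where x = r cos(θ), y = r sin(θ), and dA = r dr dθ.

Under the substitution, the integrand becomes 24exp(-r^2), so

    ∬_D (24exp(-x^2 - y^2)) dA = ∫_{0}^{2π} ∫_{3}^{4} (24exp(-r^2)) · r dr dθ.

Inner integral (in r): ∫_{3}^{4} (24exp(-r^2)) · r dr = -(12 - 12exp(7))exp(-16).

Outer integral (in θ): ∫_{0}^{2π} (-(12 - 12exp(7))exp(-16)) dθ = -24π (1 - exp(7))exp(-16).

Therefore ∬_D (24exp(-x^2 - y^2)) dA = -24π (1 - exp(7))exp(-16).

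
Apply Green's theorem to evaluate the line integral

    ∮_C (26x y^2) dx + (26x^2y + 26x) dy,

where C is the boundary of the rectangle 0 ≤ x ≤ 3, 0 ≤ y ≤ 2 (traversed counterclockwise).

Green's theorem converts the closed line integral into a double integral over the enclosed region D:

    ∮_C P dx + Q dy = ∬_D (∂Q/∂x - ∂P/∂y) dA.

Here P = 26x y^2, Q = 26x^2y + 26x, so

    ∂Q/∂x = 52x y + 26,    ∂P/∂y = 52x y,
    ∂Q/∂x - ∂P/∂y = 26.

D is the region 0 ≤ x ≤ 3, 0 ≤ y ≤ 2. Evaluating the double integral:

    ∬_D (26) dA = ∫_0^{3} ∫_0^{2} (26) dy dx.

Inner (y from 0 to 2): 52.
Outer (x from 0 to 3): 156.

Therefore ∮_C P dx + Q dy = 156.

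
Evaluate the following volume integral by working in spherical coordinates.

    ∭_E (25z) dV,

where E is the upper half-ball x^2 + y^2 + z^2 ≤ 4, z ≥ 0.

In spherical coordinates, x = ρ sin(φ) cos(θ), y = ρ sin(φ) sin(θ), z = ρ cos(φ), and dV = ρ^2 sin(φ) dρ dφ dθ.

The integrand becomes 25ρ cos(φ), so

    ∭_E (25z) dV = ∫_{0}^{2π} ∫_{0}^{π/2} ∫_{0}^{2} (25ρ cos(φ)) · ρ^2 sin(φ) dρ dφ dθ.

Inner (ρ): 50sin(2φ).
Middle (φ): 50.
Outer (θ): 100π.

Therefore the triple integral equals 100π.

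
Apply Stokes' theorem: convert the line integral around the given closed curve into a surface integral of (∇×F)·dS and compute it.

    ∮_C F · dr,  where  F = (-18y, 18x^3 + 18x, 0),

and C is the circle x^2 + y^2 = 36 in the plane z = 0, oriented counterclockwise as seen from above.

Let S be the flat disk x^2 + y^2 ≤ 36 in the plane z = 0, with upward unit normal n̂ = ẑ. By Stokes' theorem,

    ∮_C F · dr = ∬_S (∇ × F) · n̂ dS = ∬_D (curl F)_z dA,

where D is the disk x^2 + y^2 ≤ 36.

Compute the curl of F = (-18y, 18x^3 + 18x, 0):
    (∇ × F)_x = ∂F_z/∂y - ∂F_y/∂z = 0,
    (∇ × F)_y = ∂F_x/∂z - ∂F_z/∂x = 0,
    (∇ × F)_z = ∂F_y/∂x - ∂F_x/∂y = 54x^2 + 36.

On z = 0, (curl F)_z = 54x^2 + 36.

Convert to polar (x = r cos θ, y = r sin θ, dA = r dr dθ); the integrand becomes 54r^2cos(θ)^2 + 36, so

    ∬_D (curl F)_z dA = ∫_0^{2π} ∫_0^{6} (54r^2cos(θ)^2 + 36) · r dr dθ.

Inner (r from 0 to 6): 17496cos(θ)^2 + 648.
Outer (θ from 0 to 2π): 18792π.

Therefore ∮_C F · dr = 18792π.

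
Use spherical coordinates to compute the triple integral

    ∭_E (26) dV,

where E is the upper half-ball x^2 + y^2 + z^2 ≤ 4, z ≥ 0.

In spherical coordinates, x = ρ sin(φ) cos(θ), y = ρ sin(φ) sin(θ), z = ρ cos(φ), and dV = ρ^2 sin(φ) dρ dφ dθ.

The integrand becomes 26, so

    ∭_E (26) dV = ∫_{0}^{2π} ∫_{0}^{π/2} ∫_{0}^{2} (26) · ρ^2 sin(φ) dρ dφ dθ.

Inner (ρ): 208sin(φ)/3.
Middle (φ): 208/3.
Outer (θ): 416π/3.

Therefore the triple integral equals 416π/3.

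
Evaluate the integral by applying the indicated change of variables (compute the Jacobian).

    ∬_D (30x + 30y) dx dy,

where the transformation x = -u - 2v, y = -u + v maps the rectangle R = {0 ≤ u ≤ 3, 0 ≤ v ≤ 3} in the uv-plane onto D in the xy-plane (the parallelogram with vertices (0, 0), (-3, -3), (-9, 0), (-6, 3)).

Compute the Jacobian determinant of (x, y) with respect to (u, v):

    ∂(x,y)/∂(u,v) = | -1  -2 | = (-1)(1) - (-2)(-1) = -3.
                   | -1  1 |

Its absolute value is |J| = 3 (the area scaling factor).

Substituting x = -u - 2v, y = -u + v into the integrand,

    30x + 30y → -60u - 30v,

so the integral becomes

    ∬_R (-60u - 30v) · |J| du dv = ∫_0^3 ∫_0^3 (-180u - 90v) dv du.

Inner (v): -540u - 405.
Outer (u): -3645.

Therefore ∬_D (30x + 30y) dx dy = -3645.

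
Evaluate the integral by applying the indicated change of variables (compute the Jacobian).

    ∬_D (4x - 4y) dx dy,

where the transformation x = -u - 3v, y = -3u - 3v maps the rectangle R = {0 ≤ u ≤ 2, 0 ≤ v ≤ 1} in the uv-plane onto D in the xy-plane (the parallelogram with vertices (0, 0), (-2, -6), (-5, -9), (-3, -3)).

Compute the Jacobian determinant of (x, y) with respect to (u, v):

    ∂(x,y)/∂(u,v) = | -1  -3 | = (-1)(-3) - (-3)(-3) = -6.
                   | -3  -3 |

Its absolute value is |J| = 6 (the area scaling factor).

Substituting x = -u - 3v, y = -3u - 3v into the integrand,

    4x - 4y → 8u,

so the integral becomes

    ∬_R (8u) · |J| du dv = ∫_0^2 ∫_0^1 (48u) dv du.

Inner (v): 48u.
Outer (u): 96.

Therefore ∬_D (4x - 4y) dx dy = 96.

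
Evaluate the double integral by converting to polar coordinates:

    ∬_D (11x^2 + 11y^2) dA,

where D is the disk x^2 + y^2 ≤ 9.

The region D is 0 ≤ r ≤ 3, 0 ≤ θ ≤ 2π in polar coordinates, where x = r cos(θ), y = r sin(θ), and dA = r dr dθ.

Under the substitution, the integrand becomes 11r^2, so

    ∬_D (11x^2 + 11y^2) dA = ∫_{0}^{2π} ∫_{0}^{3} (11r^2) · r dr dθ.

Inner integral (in r): ∫_{0}^{3} (11r^2) · r dr = 891/4.

Outer integral (in θ): ∫_{0}^{2π} (891/4) dθ = 891π/2.

Therefore ∬_D (11x^2 + 11y^2) dA = 891π/2.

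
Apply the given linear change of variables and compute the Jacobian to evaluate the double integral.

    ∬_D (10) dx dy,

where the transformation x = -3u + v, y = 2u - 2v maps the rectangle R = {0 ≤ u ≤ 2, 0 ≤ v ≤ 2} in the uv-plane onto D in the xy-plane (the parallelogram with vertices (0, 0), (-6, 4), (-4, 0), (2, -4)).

Compute the Jacobian determinant of (x, y) with respect to (u, v):

    ∂(x,y)/∂(u,v) = | -3  1 | = (-3)(-2) - (1)(2) = 4.
                   | 2  -2 |

Its absolute value is |J| = 4 (the area scaling factor).

Substituting x = -3u + v, y = 2u - 2v into the integrand,

    10 → 10,

so the integral becomes

    ∬_R (10) · |J| du dv = ∫_0^2 ∫_0^2 (40) dv du.

Inner (v): 80.
Outer (u): 160.

Therefore ∬_D (10) dx dy = 160.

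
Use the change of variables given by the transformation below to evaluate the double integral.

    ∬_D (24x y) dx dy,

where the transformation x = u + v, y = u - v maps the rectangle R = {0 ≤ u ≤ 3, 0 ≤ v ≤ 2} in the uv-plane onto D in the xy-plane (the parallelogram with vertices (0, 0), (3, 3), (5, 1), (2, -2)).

Compute the Jacobian determinant of (x, y) with respect to (u, v):

    ∂(x,y)/∂(u,v) = | 1  1 | = (1)(-1) - (1)(1) = -2.
                   | 1  -1 |

Its absolute value is |J| = 2 (the area scaling factor).

Substituting x = u + v, y = u - v into the integrand,

    24x y → 24u^2 - 24v^2,

so the integral becomes

    ∬_R (24u^2 - 24v^2) · |J| du dv = ∫_0^3 ∫_0^2 (48u^2 - 48v^2) dv du.

Inner (v): 96u^2 - 128.
Outer (u): 480.

Therefore ∬_D (24x y) dx dy = 480.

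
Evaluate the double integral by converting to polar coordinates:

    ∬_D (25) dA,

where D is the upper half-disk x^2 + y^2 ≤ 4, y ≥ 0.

The region D is 0 ≤ r ≤ 2, 0 ≤ θ ≤ π in polar coordinates, where x = r cos(θ), y = r sin(θ), and dA = r dr dθ.

Under the substitution, the integrand becomes 25, so

    ∬_D (25) dA = ∫_{0}^{π} ∫_{0}^{2} (25) · r dr dθ.

Inner integral (in r): ∫_{0}^{2} (25) · r dr = 50.

Outer integral (in θ): ∫_{0}^{π} (50) dθ = 50π.

Therefore ∬_D (25) dA = 50π.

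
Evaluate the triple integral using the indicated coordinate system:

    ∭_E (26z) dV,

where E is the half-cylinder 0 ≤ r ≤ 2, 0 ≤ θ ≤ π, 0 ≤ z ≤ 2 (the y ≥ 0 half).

In cylindrical coordinates, x = r cos(θ), y = r sin(θ), z = z, and dV = r dr dθ dz.

The integrand becomes 26z, so

    ∭_E (26z) dV = ∫_{0}^{π} ∫_{0}^{2} ∫_{0}^{2} (26z) · r dz dr dθ.

Inner (z): 52r.
Middle (r from 0 to 2): 104.
Outer (θ): 104π.

Therefore the triple integral equals 104π.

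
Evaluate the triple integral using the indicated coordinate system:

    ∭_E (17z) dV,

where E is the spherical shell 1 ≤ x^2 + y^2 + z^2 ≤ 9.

In spherical coordinates, x = ρ sin(φ) cos(θ), y = ρ sin(φ) sin(θ), z = ρ cos(φ), and dV = ρ^2 sin(φ) dρ dφ dθ.

The integrand becomes 17ρ cos(φ), so

    ∭_E (17z) dV = ∫_{0}^{2π} ∫_{0}^{π} ∫_{1}^{3} (17ρ cos(φ)) · ρ^2 sin(φ) dρ dφ dθ.

Inner (ρ): 170sin(2φ).
Middle (φ): 0.
Outer (θ): 0.

Therefore the triple integral equals 0.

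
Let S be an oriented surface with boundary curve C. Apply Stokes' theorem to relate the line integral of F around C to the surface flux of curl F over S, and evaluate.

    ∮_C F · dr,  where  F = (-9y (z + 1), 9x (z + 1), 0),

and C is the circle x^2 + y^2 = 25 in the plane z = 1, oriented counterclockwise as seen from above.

Let S be the flat disk x^2 + y^2 ≤ 25 in the plane z = 1, with upward unit normal n̂ = ẑ. By Stokes' theorem,

    ∮_C F · dr = ∬_S (∇ × F) · n̂ dS = ∬_D (curl F)_z dA,

where D is the disk x^2 + y^2 ≤ 25.

Compute the curl of F = (-9y (z + 1), 9x (z + 1), 0):
    (∇ × F)_x = ∂F_z/∂y - ∂F_y/∂z = -9x,
    (∇ × F)_y = ∂F_x/∂z - ∂F_z/∂x = -9y,
    (∇ × F)_z = ∂F_y/∂x - ∂F_x/∂y = 18z + 18.

On z = 1, (curl F)_z = 36.

Convert to polar (x = r cos θ, y = r sin θ, dA = r dr dθ); the integrand becomes 36, so

    ∬_D (curl F)_z dA = ∫_0^{2π} ∫_0^{5} (36) · r dr dθ.

Inner (r from 0 to 5): 450.
Outer (θ from 0 to 2π): 900π.

Therefore ∮_C F · dr = 900π.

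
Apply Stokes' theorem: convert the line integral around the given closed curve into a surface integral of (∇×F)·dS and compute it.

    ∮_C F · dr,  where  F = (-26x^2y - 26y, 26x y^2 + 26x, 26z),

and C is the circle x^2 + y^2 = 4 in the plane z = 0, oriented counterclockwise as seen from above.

Let S be the flat disk x^2 + y^2 ≤ 4 in the plane z = 0, with upward unit normal n̂ = ẑ. By Stokes' theorem,

    ∮_C F · dr = ∬_S (∇ × F) · n̂ dS = ∬_D (curl F)_z dA,

where D is the disk x^2 + y^2 ≤ 4.

Compute the curl of F = (-26x^2y - 26y, 26x y^2 + 26x, 26z):
    (∇ × F)_x = ∂F_z/∂y - ∂F_y/∂z = 0,
    (∇ × F)_y = ∂F_x/∂z - ∂F_z/∂x = 0,
    (∇ × F)_z = ∂F_y/∂x - ∂F_x/∂y = 26x^2 + 26y^2 + 52.

On z = 0, (curl F)_z = 26x^2 + 26y^2 + 52.

Convert to polar (x = r cos θ, y = r sin θ, dA = r dr dθ); the integrand becomes 26r^2 + 52, so

    ∬_D (curl F)_z dA = ∫_0^{2π} ∫_0^{2} (26r^2 + 52) · r dr dθ.

Inner (r from 0 to 2): 208.
Outer (θ from 0 to 2π): 416π.

Therefore ∮_C F · dr = 416π.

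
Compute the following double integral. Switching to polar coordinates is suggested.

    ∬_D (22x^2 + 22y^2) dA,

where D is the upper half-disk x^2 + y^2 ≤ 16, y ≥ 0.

The region D is 0 ≤ r ≤ 4, 0 ≤ θ ≤ π in polar coordinates, where x = r cos(θ), y = r sin(θ), and dA = r dr dθ.

Under the substitution, the integrand becomes 22r^2, so

    ∬_D (22x^2 + 22y^2) dA = ∫_{0}^{π} ∫_{0}^{4} (22r^2) · r dr dθ.

Inner integral (in r): ∫_{0}^{4} (22r^2) · r dr = 1408.

Outer integral (in θ): ∫_{0}^{π} (1408) dθ = 1408π.

Therefore ∬_D (22x^2 + 22y^2) dA = 1408π.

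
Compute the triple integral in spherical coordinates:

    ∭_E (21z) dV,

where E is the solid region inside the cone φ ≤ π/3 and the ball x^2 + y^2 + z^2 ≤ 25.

In spherical coordinates, x = ρ sin(φ) cos(θ), y = ρ sin(φ) sin(θ), z = ρ cos(φ), and dV = ρ^2 sin(φ) dρ dφ dθ.

The integrand becomes 21ρ cos(φ), so

    ∭_E (21z) dV = ∫_{0}^{2π} ∫_{0}^{π/3} ∫_{0}^{5} (21ρ cos(φ)) · ρ^2 sin(φ) dρ dφ dθ.

Inner (ρ): 13125sin(2φ)/8.
Middle (φ): 39375/32.
Outer (θ): 39375π/16.

Therefore the triple integral equals 39375π/16.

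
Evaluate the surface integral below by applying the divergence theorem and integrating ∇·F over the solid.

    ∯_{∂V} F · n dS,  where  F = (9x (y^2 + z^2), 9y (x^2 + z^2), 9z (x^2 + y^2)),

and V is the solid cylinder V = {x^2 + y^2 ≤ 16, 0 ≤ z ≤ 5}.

By the divergence theorem,

    ∯_{∂V} F · n dS = ∭_V (∇ · F) dV.

Compute the divergence:
    ∇ · F = ∂F_x/∂x + ∂F_y/∂y + ∂F_z/∂z = 9y^2 + 9z^2 + 9x^2 + 9z^2 + 9x^2 + 9y^2 = 18x^2 + 18y^2 + 18z^2.

In cylindrical coordinates, x = r cos(θ), y = r sin(θ), z = z, dV = r dr dθ dz, with 0 ≤ r ≤ 4, 0 ≤ θ ≤ 2π, 0 ≤ z ≤ 5.

The integrand, after substitution and multiplying by the volume element, becomes (18r^2 + 18z^2) · r, so

    ∭_V (∇·F) dV = ∫_0^{2π} ∫_0^{4} ∫_0^{5} (18r^2 + 18z^2) · r dz dr dθ.

Inner (z from 0 to 5): 90r^3 + 750r.
Middle (r from 0 to 4): 11760.
Outer (θ from 0 to 2π): 23520π.

Therefore ∯_{∂V} F · n dS = 23520π.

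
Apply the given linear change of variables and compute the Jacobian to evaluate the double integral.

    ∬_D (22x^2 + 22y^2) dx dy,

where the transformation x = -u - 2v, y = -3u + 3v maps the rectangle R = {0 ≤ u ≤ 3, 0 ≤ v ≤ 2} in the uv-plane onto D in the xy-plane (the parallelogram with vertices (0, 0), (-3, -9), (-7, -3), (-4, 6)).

Compute the Jacobian determinant of (x, y) with respect to (u, v):

    ∂(x,y)/∂(u,v) = | -1  -2 | = (-1)(3) - (-2)(-3) = -9.
                   | -3  3 |

Its absolute value is |J| = 9 (the area scaling factor).

Substituting x = -u - 2v, y = -3u + 3v into the integrand,

    22x^2 + 22y^2 → 220u^2 - 308u v + 286v^2,

so the integral becomes

    ∬_R (220u^2 - 308u v + 286v^2) · |J| du dv = ∫_0^3 ∫_0^2 (1980u^2 - 2772u v + 2574v^2) dv du.

Inner (v): 3960u^2 - 5544u + 6864.
Outer (u): 31284.

Therefore ∬_D (22x^2 + 22y^2) dx dy = 31284.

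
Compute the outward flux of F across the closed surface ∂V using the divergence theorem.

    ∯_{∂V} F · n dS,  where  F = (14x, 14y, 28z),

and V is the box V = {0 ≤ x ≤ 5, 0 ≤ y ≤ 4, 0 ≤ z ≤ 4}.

By the divergence theorem,

    ∯_{∂V} F · n dS = ∭_V (∇ · F) dV.

Compute the divergence:
    ∇ · F = ∂F_x/∂x + ∂F_y/∂y + ∂F_z/∂z = 14 + 14 + 28 = 56.

V is a rectangular box, so dV = dx dy dz with 0 ≤ x ≤ 5, 0 ≤ y ≤ 4, 0 ≤ z ≤ 4.

Integrate (56) over V as an iterated integral:

    ∭_V (∇·F) dV = ∫_0^{5} ∫_0^{4} ∫_0^{4} (56) dz dy dx.

Inner (z from 0 to 4): 224.
Middle (y from 0 to 4): 896.
Outer (x from 0 to 5): 4480.

Therefore ∯_{∂V} F · n dS = 4480.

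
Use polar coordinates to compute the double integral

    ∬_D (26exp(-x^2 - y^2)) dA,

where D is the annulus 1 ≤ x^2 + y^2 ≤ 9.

The region D is 1 ≤ r ≤ 3, 0 ≤ θ ≤ 2π in polar coordinates, where x = r cos(θ), y = r sin(θ), and dA = r dr dθ.

Under the substitution, the integrand becomes 26exp(-r^2), so

    ∬_D (26exp(-x^2 - y^2)) dA = ∫_{0}^{2π} ∫_{1}^{3} (26exp(-r^2)) · r dr dθ.

Inner integral (in r): ∫_{1}^{3} (26exp(-r^2)) · r dr = -(13 - 13exp(8))exp(-9).

Outer integral (in θ): ∫_{0}^{2π} (-(13 - 13exp(8))exp(-9)) dθ = -26π (1 - exp(8))exp(-9).

Therefore ∬_D (26exp(-x^2 - y^2)) dA = -26π (1 - exp(8))exp(-9).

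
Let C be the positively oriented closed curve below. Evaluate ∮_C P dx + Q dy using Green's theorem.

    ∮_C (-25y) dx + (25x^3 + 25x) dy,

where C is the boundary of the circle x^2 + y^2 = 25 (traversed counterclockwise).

Green's theorem converts the closed line integral into a double integral over the enclosed region D:

    ∮_C P dx + Q dy = ∬_D (∂Q/∂x - ∂P/∂y) dA.

Here P = -25y, Q = 25x^3 + 25x, so

    ∂Q/∂x = 75x^2 + 25,    ∂P/∂y = -25,
    ∂Q/∂x - ∂P/∂y = 75x^2 + 50.

D is the region x^2 + y^2 ≤ 25. Evaluating the double integral:

In polar coordinates (x = r cos θ, y = r sin θ, dA = r dr dθ) the integrand becomes 75r^2cos(θ)^2 + 50, so

    ∬_D (75x^2 + 50) dA = ∫_0^{2π} ∫_0^{5} (75r^2cos(θ)^2 + 50) · r dr dθ.

Inner (r from 0 to 5): 46875cos(θ)^2/4 + 625.
Outer (θ from 0 to 2π): 51875π/4.

Therefore ∮_C P dx + Q dy = 51875π/4.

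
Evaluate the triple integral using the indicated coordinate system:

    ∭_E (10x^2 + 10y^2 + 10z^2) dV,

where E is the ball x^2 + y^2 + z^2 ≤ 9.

In spherical coordinates, x = ρ sin(φ) cos(θ), y = ρ sin(φ) sin(θ), z = ρ cos(φ), and dV = ρ^2 sin(φ) dρ dφ dθ.

The integrand becomes 10ρ^2, so

    ∭_E (10x^2 + 10y^2 + 10z^2) dV = ∫_{0}^{2π} ∫_{0}^{π} ∫_{0}^{3} (10ρ^2) · ρ^2 sin(φ) dρ dφ dθ.

Inner (ρ): 486sin(φ).
Middle (φ): 972.
Outer (θ): 1944π.

Therefore the triple integral equals 1944π.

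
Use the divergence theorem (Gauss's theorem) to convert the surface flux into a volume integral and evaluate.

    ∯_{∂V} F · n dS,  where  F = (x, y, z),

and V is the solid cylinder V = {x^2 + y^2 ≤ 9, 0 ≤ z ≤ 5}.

By the divergence theorem,

    ∯_{∂V} F · n dS = ∭_V (∇ · F) dV.

Compute the divergence:
    ∇ · F = ∂F_x/∂x + ∂F_y/∂y + ∂F_z/∂z = 1 + 1 + 1 = 3.

In cylindrical coordinates, x = r cos(θ), y = r sin(θ), z = z, dV = r dr dθ dz, with 0 ≤ r ≤ 3, 0 ≤ θ ≤ 2π, 0 ≤ z ≤ 5.

The integrand, after substitution and multiplying by the volume element, becomes (3) · r, so

    ∭_V (∇·F) dV = ∫_0^{2π} ∫_0^{3} ∫_0^{5} (3) · r dz dr dθ.

Inner (z from 0 to 5): 15r.
Middle (r from 0 to 3): 135/2.
Outer (θ from 0 to 2π): 135π.

Therefore ∯_{∂V} F · n dS = 135π.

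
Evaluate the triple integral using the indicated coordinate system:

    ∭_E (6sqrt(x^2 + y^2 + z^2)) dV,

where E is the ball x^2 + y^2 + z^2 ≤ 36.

In spherical coordinates, x = ρ sin(φ) cos(θ), y = ρ sin(φ) sin(θ), z = ρ cos(φ), and dV = ρ^2 sin(φ) dρ dφ dθ.

The integrand becomes 6ρ, so

    ∭_E (6sqrt(x^2 + y^2 + z^2)) dV = ∫_{0}^{2π} ∫_{0}^{π} ∫_{0}^{6} (6ρ) · ρ^2 sin(φ) dρ dφ dθ.

Inner (ρ): 1944sin(φ).
Middle (φ): 3888.
Outer (θ): 7776π.

Therefore the triple integral equals 7776π.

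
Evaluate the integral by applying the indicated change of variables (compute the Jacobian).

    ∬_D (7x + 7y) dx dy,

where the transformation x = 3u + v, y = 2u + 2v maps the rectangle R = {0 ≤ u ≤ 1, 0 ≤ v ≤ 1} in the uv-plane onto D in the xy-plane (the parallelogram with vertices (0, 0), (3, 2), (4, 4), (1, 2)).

Compute the Jacobian determinant of (x, y) with respect to (u, v):

    ∂(x,y)/∂(u,v) = | 3  1 | = (3)(2) - (1)(2) = 4.
                   | 2  2 |

Its absolute value is |J| = 4 (the area scaling factor).

Substituting x = 3u + v, y = 2u + 2v into the integrand,

    7x + 7y → 35u + 21v,

so the integral becomes

    ∬_R (35u + 21v) · |J| du dv = ∫_0^1 ∫_0^1 (140u + 84v) dv du.

Inner (v): 140u + 42.
Outer (u): 112.

Therefore ∬_D (7x + 7y) dx dy = 112.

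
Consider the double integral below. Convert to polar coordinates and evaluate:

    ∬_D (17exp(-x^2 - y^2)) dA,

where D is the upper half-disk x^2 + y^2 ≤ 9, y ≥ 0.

The region D is 0 ≤ r ≤ 3, 0 ≤ θ ≤ π in polar coordinates, where x = r cos(θ), y = r sin(θ), and dA = r dr dθ.

Under the substitution, the integrand becomes 17exp(-r^2), so

    ∬_D (17exp(-x^2 - y^2)) dA = ∫_{0}^{π} ∫_{0}^{3} (17exp(-r^2)) · r dr dθ.

Inner integral (in r): ∫_{0}^{3} (17exp(-r^2)) · r dr = 17/2 - 17exp(-9)/2.

Outer integral (in θ): ∫_{0}^{π} (17/2 - 17exp(-9)/2) dθ = -17π (1 - exp(9))exp(-9)/2.

Therefore ∬_D (17exp(-x^2 - y^2)) dA = -17π (1 - exp(9))exp(-9)/2.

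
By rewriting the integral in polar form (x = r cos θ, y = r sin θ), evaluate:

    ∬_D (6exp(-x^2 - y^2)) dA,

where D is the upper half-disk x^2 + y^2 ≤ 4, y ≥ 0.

The region D is 0 ≤ r ≤ 2, 0 ≤ θ ≤ π in polar coordinates, where x = r cos(θ), y = r sin(θ), and dA = r dr dθ.

Under the substitution, the integrand becomes 6exp(-r^2), so

    ∬_D (6exp(-x^2 - y^2)) dA = ∫_{0}^{π} ∫_{0}^{2} (6exp(-r^2)) · r dr dθ.

Inner integral (in r): ∫_{0}^{2} (6exp(-r^2)) · r dr = 3 - 3exp(-4).

Outer integral (in θ): ∫_{0}^{π} (3 - 3exp(-4)) dθ = -3π exp(-4) + 3π.

Therefore ∬_D (6exp(-x^2 - y^2)) dA = -3π exp(-4) + 3π.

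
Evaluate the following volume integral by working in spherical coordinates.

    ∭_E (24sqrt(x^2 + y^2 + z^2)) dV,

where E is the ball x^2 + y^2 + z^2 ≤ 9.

In spherical coordinates, x = ρ sin(φ) cos(θ), y = ρ sin(φ) sin(θ), z = ρ cos(φ), and dV = ρ^2 sin(φ) dρ dφ dθ.

The integrand becomes 24ρ, so

    ∭_E (24sqrt(x^2 + y^2 + z^2)) dV = ∫_{0}^{2π} ∫_{0}^{π} ∫_{0}^{3} (24ρ) · ρ^2 sin(φ) dρ dφ dθ.

Inner (ρ): 486sin(φ).
Middle (φ): 972.
Outer (θ): 1944π.

Therefore the triple integral equals 1944π.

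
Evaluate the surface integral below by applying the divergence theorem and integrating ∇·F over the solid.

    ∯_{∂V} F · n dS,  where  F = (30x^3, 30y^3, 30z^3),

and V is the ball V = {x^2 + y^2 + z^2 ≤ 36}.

By the divergence theorem,

    ∯_{∂V} F · n dS = ∭_V (∇ · F) dV.

Compute the divergence:
    ∇ · F = ∂F_x/∂x + ∂F_y/∂y + ∂F_z/∂z = 90x^2 + 90y^2 + 90z^2.

In spherical coordinates, x = ρ sin(φ) cos(θ), y = ρ sin(φ) sin(θ), z = ρ cos(φ), dV = ρ^2 sin(φ) dρ dφ dθ, with 0 ≤ ρ ≤ 6, 0 ≤ φ ≤ π, 0 ≤ θ ≤ 2π.

The integrand, after substitution and multiplying by the volume element, becomes (90ρ^2) · ρ^2 sin(φ), so

    ∭_V (∇·F) dV = ∫_0^{2π} ∫_0^{π} ∫_0^{6} (90ρ^2) · ρ^2 sin(φ) dρ dφ dθ.

Inner (ρ from 0 to 6): 139968sin(φ).
Middle (φ from 0 to π): 279936.
Outer (θ from 0 to 2π): 559872π.

Therefore ∯_{∂V} F · n dS = 559872π.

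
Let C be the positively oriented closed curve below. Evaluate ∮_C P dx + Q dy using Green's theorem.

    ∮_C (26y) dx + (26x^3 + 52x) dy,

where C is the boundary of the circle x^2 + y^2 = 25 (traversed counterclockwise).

Green's theorem converts the closed line integral into a double integral over the enclosed region D:

    ∮_C P dx + Q dy = ∬_D (∂Q/∂x - ∂P/∂y) dA.

Here P = 26y, Q = 26x^3 + 52x, so

    ∂Q/∂x = 78x^2 + 52,    ∂P/∂y = 26,
    ∂Q/∂x - ∂P/∂y = 78x^2 + 26.

D is the region x^2 + y^2 ≤ 25. Evaluating the double integral:

In polar coordinates (x = r cos θ, y = r sin θ, dA = r dr dθ) the integrand becomes 78r^2cos(θ)^2 + 26, so

    ∬_D (78x^2 + 26) dA = ∫_0^{2π} ∫_0^{5} (78r^2cos(θ)^2 + 26) · r dr dθ.

Inner (r from 0 to 5): 24375cos(θ)^2/2 + 325.
Outer (θ from 0 to 2π): 25675π/2.

Therefore ∮_C P dx + Q dy = 25675π/2.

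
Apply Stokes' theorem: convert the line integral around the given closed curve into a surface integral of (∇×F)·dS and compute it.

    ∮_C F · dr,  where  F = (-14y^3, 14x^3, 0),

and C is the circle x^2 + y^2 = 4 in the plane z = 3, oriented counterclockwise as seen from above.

Let S be the flat disk x^2 + y^2 ≤ 4 in the plane z = 3, with upward unit normal n̂ = ẑ. By Stokes' theorem,

    ∮_C F · dr = ∬_S (∇ × F) · n̂ dS = ∬_D (curl F)_z dA,

where D is the disk x^2 + y^2 ≤ 4.

Compute the curl of F = (-14y^3, 14x^3, 0):
    (∇ × F)_x = ∂F_z/∂y - ∂F_y/∂z = 0,
    (∇ × F)_y = ∂F_x/∂z - ∂F_z/∂x = 0,
    (∇ × F)_z = ∂F_y/∂x - ∂F_x/∂y = 42x^2 + 42y^2.

On z = 3, (curl F)_z = 42x^2 + 42y^2.

Convert to polar (x = r cos θ, y = r sin θ, dA = r dr dθ); the integrand becomes 42r^2, so

    ∬_D (curl F)_z dA = ∫_0^{2π} ∫_0^{2} (42r^2) · r dr dθ.

Inner (r from 0 to 2): 168.
Outer (θ from 0 to 2π): 336π.

Therefore ∮_C F · dr = 336π.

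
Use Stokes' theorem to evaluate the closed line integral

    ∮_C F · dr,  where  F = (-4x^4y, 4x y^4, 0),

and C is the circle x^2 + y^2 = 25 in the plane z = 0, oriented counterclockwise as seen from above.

Let S be the flat disk x^2 + y^2 ≤ 25 in the plane z = 0, with upward unit normal n̂ = ẑ. By Stokes' theorem,

    ∮_C F · dr = ∬_S (∇ × F) · n̂ dS = ∬_D (curl F)_z dA,

where D is the disk x^2 + y^2 ≤ 25.

Compute the curl of F = (-4x^4y, 4x y^4, 0):
    (∇ × F)_x = ∂F_z/∂y - ∂F_y/∂z = 0,
    (∇ × F)_y = ∂F_x/∂z - ∂F_z/∂x = 0,
    (∇ × F)_z = ∂F_y/∂x - ∂F_x/∂y = 4x^4 + 4y^4.

On z = 0, (curl F)_z = 4x^4 + 4y^4.

Convert to polar (x = r cos θ, y = r sin θ, dA = r dr dθ); the integrand becomes 4r^4(sin(θ)^4 + cos(θ)^4), so

    ∬_D (curl F)_z dA = ∫_0^{2π} ∫_0^{5} (4r^4(sin(θ)^4 + cos(θ)^4)) · r dr dθ.

Inner (r from 0 to 5): 31250sin(θ)^4/3 + 31250cos(θ)^4/3.
Outer (θ from 0 to 2π): 15625π.

Therefore ∮_C F · dr = 15625π.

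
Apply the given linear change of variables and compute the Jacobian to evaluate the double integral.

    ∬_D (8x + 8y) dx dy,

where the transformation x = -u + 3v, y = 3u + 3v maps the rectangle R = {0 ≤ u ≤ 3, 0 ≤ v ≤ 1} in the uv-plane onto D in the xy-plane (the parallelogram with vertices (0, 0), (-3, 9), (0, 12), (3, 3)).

Compute the Jacobian determinant of (x, y) with respect to (u, v):

    ∂(x,y)/∂(u,v) = | -1  3 | = (-1)(3) - (3)(3) = -12.
                   | 3  3 |

Its absolute value is |J| = 12 (the area scaling factor).

Substituting x = -u + 3v, y = 3u + 3v into the integrand,

    8x + 8y → 16u + 48v,

so the integral becomes

    ∬_R (16u + 48v) · |J| du dv = ∫_0^3 ∫_0^1 (192u + 576v) dv du.

Inner (v): 192u + 288.
Outer (u): 1728.

Therefore ∬_D (8x + 8y) dx dy = 1728.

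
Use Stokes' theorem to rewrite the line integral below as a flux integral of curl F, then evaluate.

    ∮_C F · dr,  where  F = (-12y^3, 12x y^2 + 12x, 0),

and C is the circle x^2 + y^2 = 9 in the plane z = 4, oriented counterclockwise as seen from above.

Let S be the flat disk x^2 + y^2 ≤ 9 in the plane z = 4, with upward unit normal n̂ = ẑ. By Stokes' theorem,

    ∮_C F · dr = ∬_S (∇ × F) · n̂ dS = ∬_D (curl F)_z dA,

where D is the disk x^2 + y^2 ≤ 9.

Compute the curl of F = (-12y^3, 12x y^2 + 12x, 0):
    (∇ × F)_x = ∂F_z/∂y - ∂F_y/∂z = 0,
    (∇ × F)_y = ∂F_x/∂z - ∂F_z/∂x = 0,
    (∇ × F)_z = ∂F_y/∂x - ∂F_x/∂y = 48y^2 + 12.

On z = 4, (curl F)_z = 48y^2 + 12.

Convert to polar (x = r cos θ, y = r sin θ, dA = r dr dθ); the integrand becomes 48r^2sin(θ)^2 + 12, so

    ∬_D (curl F)_z dA = ∫_0^{2π} ∫_0^{3} (48r^2sin(θ)^2 + 12) · r dr dθ.

Inner (r from 0 to 3): 972sin(θ)^2 + 54.
Outer (θ from 0 to 2π): 1080π.

Therefore ∮_C F · dr = 1080π.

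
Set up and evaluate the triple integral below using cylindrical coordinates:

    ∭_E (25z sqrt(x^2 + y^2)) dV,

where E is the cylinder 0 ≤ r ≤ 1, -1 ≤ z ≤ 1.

In cylindrical coordinates, x = r cos(θ), y = r sin(θ), z = z, and dV = r dr dθ dz.

The integrand becomes 25r z, so

    ∭_E (25z sqrt(x^2 + y^2)) dV = ∫_{0}^{2π} ∫_{0}^{1} ∫_{-1}^{1} (25r z) · r dz dr dθ.

Inner (z): 0.
Middle (r from 0 to 1): 0.
Outer (θ): 0.

Therefore the triple integral equals 0.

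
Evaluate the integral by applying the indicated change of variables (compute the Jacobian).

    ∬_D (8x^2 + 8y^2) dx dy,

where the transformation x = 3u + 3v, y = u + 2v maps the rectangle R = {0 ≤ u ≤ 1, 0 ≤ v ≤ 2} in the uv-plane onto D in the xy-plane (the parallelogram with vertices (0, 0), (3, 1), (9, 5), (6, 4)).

Compute the Jacobian determinant of (x, y) with respect to (u, v):

    ∂(x,y)/∂(u,v) = | 3  3 | = (3)(2) - (3)(1) = 3.
                   | 1  2 |

Its absolute value is |J| = 3 (the area scaling factor).

Substituting x = 3u + 3v, y = u + 2v into the integrand,

    8x^2 + 8y^2 → 80u^2 + 176u v + 104v^2,

so the integral becomes

    ∬_R (80u^2 + 176u v + 104v^2) · |J| du dv = ∫_0^1 ∫_0^2 (240u^2 + 528u v + 312v^2) dv du.

Inner (v): 480u^2 + 1056u + 832.
Outer (u): 1520.

Therefore ∬_D (8x^2 + 8y^2) dx dy = 1520.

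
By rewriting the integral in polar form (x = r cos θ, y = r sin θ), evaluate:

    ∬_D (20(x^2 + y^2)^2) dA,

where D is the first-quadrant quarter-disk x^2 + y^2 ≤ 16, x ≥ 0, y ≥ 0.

The region D is 0 ≤ r ≤ 4, 0 ≤ θ ≤ π/2 in polar coordinates, where x = r cos(θ), y = r sin(θ), and dA = r dr dθ.

Under the substitution, the integrand becomes 20r^4, so

    ∬_D (20(x^2 + y^2)^2) dA = ∫_{0}^{π/2} ∫_{0}^{4} (20r^4) · r dr dθ.

Inner integral (in r): ∫_{0}^{4} (20r^4) · r dr = 40960/3.

Outer integral (in θ): ∫_{0}^{π/2} (40960/3) dθ = 20480π/3.

Therefore ∬_D (20(x^2 + y^2)^2) dA = 20480π/3.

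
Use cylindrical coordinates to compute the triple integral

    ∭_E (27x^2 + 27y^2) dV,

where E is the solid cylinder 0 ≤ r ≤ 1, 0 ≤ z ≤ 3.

In cylindrical coordinates, x = r cos(θ), y = r sin(θ), z = z, and dV = r dr dθ dz.

The integrand becomes 27r^2, so

    ∭_E (27x^2 + 27y^2) dV = ∫_{0}^{2π} ∫_{0}^{1} ∫_{0}^{3} (27r^2) · r dz dr dθ.

Inner (z): 81r^3.
Middle (r from 0 to 1): 81/4.
Outer (θ): 81π/2.

Therefore the triple integral equals 81π/2.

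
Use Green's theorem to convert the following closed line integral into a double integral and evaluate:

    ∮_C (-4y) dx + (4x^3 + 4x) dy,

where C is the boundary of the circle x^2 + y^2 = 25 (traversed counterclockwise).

Green's theorem converts the closed line integral into a double integral over the enclosed region D:

    ∮_C P dx + Q dy = ∬_D (∂Q/∂x - ∂P/∂y) dA.

Here P = -4y, Q = 4x^3 + 4x, so

    ∂Q/∂x = 12x^2 + 4,    ∂P/∂y = -4,
    ∂Q/∂x - ∂P/∂y = 12x^2 + 8.

D is the region x^2 + y^2 ≤ 25. Evaluating the double integral:

In polar coordinates (x = r cos θ, y = r sin θ, dA = r dr dθ) the integrand becomes 12r^2cos(θ)^2 + 8, so

    ∬_D (12x^2 + 8) dA = ∫_0^{2π} ∫_0^{5} (12r^2cos(θ)^2 + 8) · r dr dθ.

Inner (r from 0 to 5): 1875cos(θ)^2 + 100.
Outer (θ from 0 to 2π): 2075π.

Therefore ∮_C P dx + Q dy = 2075π.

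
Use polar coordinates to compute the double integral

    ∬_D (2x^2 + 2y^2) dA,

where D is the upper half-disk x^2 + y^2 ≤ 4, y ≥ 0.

The region D is 0 ≤ r ≤ 2, 0 ≤ θ ≤ π in polar coordinates, where x = r cos(θ), y = r sin(θ), and dA = r dr dθ.

Under the substitution, the integrand becomes 2r^2, so

    ∬_D (2x^2 + 2y^2) dA = ∫_{0}^{π} ∫_{0}^{2} (2r^2) · r dr dθ.

Inner integral (in r): ∫_{0}^{2} (2r^2) · r dr = 8.

Outer integral (in θ): ∫_{0}^{π} (8) dθ = 8π.

Therefore ∬_D (2x^2 + 2y^2) dA = 8π.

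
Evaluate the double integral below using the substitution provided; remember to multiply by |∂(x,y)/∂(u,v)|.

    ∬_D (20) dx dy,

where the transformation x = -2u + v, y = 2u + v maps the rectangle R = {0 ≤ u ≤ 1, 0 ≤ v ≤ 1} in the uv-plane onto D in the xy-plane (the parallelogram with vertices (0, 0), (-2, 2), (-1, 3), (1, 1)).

Compute the Jacobian determinant of (x, y) with respect to (u, v):

    ∂(x,y)/∂(u,v) = | -2  1 | = (-2)(1) - (1)(2) = -4.
                   | 2  1 |

Its absolute value is |J| = 4 (the area scaling factor).

Substituting x = -2u + v, y = 2u + v into the integrand,

    20 → 20,

so the integral becomes

    ∬_R (20) · |J| du dv = ∫_0^1 ∫_0^1 (80) dv du.

Inner (v): 80.
Outer (u): 80.

Therefore ∬_D (20) dx dy = 80.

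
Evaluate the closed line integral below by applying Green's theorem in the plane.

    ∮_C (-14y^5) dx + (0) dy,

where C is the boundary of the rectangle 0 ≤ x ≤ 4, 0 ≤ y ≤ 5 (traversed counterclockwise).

Green's theorem converts the closed line integral into a double integral over the enclosed region D:

    ∮_C P dx + Q dy = ∬_D (∂Q/∂x - ∂P/∂y) dA.

Here P = -14y^5, Q = 0, so

    ∂Q/∂x = 0,    ∂P/∂y = -70y^4,
    ∂Q/∂x - ∂P/∂y = 70y^4.

D is the region 0 ≤ x ≤ 4, 0 ≤ y ≤ 5. Evaluating the double integral:

    ∬_D (70y^4) dA = ∫_0^{4} ∫_0^{5} (70y^4) dy dx.

Inner (y from 0 to 5): 43750.
Outer (x from 0 to 4): 175000.

Therefore ∮_C P dx + Q dy = 175000.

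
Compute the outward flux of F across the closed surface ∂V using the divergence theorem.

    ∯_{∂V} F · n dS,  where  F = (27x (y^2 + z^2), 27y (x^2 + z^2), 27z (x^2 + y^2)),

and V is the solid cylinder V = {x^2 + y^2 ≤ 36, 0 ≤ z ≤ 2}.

By the divergence theorem,

    ∯_{∂V} F · n dS = ∭_V (∇ · F) dV.

Compute the divergence:
    ∇ · F = ∂F_x/∂x + ∂F_y/∂y + ∂F_z/∂z = 27y^2 + 27z^2 + 27x^2 + 27z^2 + 27x^2 + 27y^2 = 54x^2 + 54y^2 + 54z^2.

In cylindrical coordinates, x = r cos(θ), y = r sin(θ), z = z, dV = r dr dθ dz, with 0 ≤ r ≤ 6, 0 ≤ θ ≤ 2π, 0 ≤ z ≤ 2.

The integrand, after substitution and multiplying by the volume element, becomes (54r^2 + 54z^2) · r, so

    ∭_V (∇·F) dV = ∫_0^{2π} ∫_0^{6} ∫_0^{2} (54r^2 + 54z^2) · r dz dr dθ.

Inner (z from 0 to 2): 108r^3 + 144r.
Middle (r from 0 to 6): 37584.
Outer (θ from 0 to 2π): 75168π.

Therefore ∯_{∂V} F · n dS = 75168π.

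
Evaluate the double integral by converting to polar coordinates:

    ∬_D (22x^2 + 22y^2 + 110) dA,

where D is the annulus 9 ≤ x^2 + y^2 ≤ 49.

The region D is 3 ≤ r ≤ 7, 0 ≤ θ ≤ 2π in polar coordinates, where x = r cos(θ), y = r sin(θ), and dA = r dr dθ.

Under the substitution, the integrand becomes 22r^2 + 110, so

    ∬_D (22x^2 + 22y^2 + 110) dA = ∫_{0}^{2π} ∫_{3}^{7} (22r^2 + 110) · r dr dθ.

Inner integral (in r): ∫_{3}^{7} (22r^2 + 110) · r dr = 14960.

Outer integral (in θ): ∫_{0}^{2π} (14960) dθ = 29920π.

Therefore ∬_D (22x^2 + 22y^2 + 110) dA = 29920π.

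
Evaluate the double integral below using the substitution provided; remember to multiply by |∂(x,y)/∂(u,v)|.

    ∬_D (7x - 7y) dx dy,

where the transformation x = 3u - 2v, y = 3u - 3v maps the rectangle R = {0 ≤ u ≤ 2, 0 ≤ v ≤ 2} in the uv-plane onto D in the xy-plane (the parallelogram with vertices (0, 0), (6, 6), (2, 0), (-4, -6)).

Compute the Jacobian determinant of (x, y) with respect to (u, v):

    ∂(x,y)/∂(u,v) = | 3  -2 | = (3)(-3) - (-2)(3) = -3.
                   | 3  -3 |

Its absolute value is |J| = 3 (the area scaling factor).

Substituting x = 3u - 2v, y = 3u - 3v into the integrand,

    7x - 7y → 7v,

so the integral becomes

    ∬_R (7v) · |J| du dv = ∫_0^2 ∫_0^2 (21v) dv du.

Inner (v): 42.
Outer (u): 84.

Therefore ∬_D (7x - 7y) dx dy = 84.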